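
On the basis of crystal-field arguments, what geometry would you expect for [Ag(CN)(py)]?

linear

Ligand charges: each cyanide is −1; pyridine is neutral. With an overall charge of 0 the silver centre must be in the +1 oxidation state.
Silver is a group-11 element; Ag(I) is therefore d¹⁰.
Coordination number: 2.
A d¹⁰ ion with only two ligands adopts a linear arrangement (sp hybridisation; no CFSE preference).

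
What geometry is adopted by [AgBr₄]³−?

tetrahedral

Each bromide is −1; balancing the −3 overall charge requires Ag(I).
Silver is a group-11 element; Ag(I) is therefore d¹⁰.
Coordination number: 4.
A d¹⁰ ion has no crystal-field stabilisation preference between square planar and tetrahedral, so four ligands adopt the sterically favoured tetrahedral geometry.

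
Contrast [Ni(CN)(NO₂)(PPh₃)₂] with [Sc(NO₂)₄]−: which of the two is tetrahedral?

[Sc(NO₂)₄]−

For [Ni(CN)(NO₂)(PPh₃)₂]: Summing ligand charges against the 0 overall charge gives an oxidation state of +2 for nickel. Group 10 minus oxidation state 2 gives a d⁸ configuration. Cyanide, nitro (N-bound nitrite), and triphenylphosphine are strong-field ligands (high in the spectrochemical series). A 3d d⁸ ion with strong-field ligands gains enough CFSE to favour square planar over tetrahedral. → square planar.
For [Sc(NO₂)₄]−: Summing ligand charges against the −1 overall charge gives an oxidation state of +3 for scandium. Scandium is a group-3 element; Sc(III) is therefore d⁰. A d⁰ ion has no crystal-field stabilisation preference between square planar and tetrahedral, so four ligands adopt the sterically favoured tetrahedral geometry. → tetrahedral.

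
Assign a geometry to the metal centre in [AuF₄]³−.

Ligand charges: each fluoride is −1. With an overall charge of −3 the gold centre must be in the +1 oxidation state.
Gold is a group-11 element; Au(I) is therefore d¹⁰.
Coordination number: 4.
A d¹⁰ ion has no crystal-field stabilisation preference between square planar and tetrahedral, so four ligands adopt the sterically favoured tetrahedral geometry.

tetrahedral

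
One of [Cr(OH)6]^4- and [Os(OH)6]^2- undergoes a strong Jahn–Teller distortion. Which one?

[Cr(OH)6]^4-: Summing ligand charges against the −4 overall charge gives an oxidation state of +2 for chromium. Cr sits in group 6, so the d-electron count is 6 − 2 = 4. Hydroxide is a weak-field ligand for a first-row metal, so the complex is high-spin. The t₂g³e_g¹ (high-spin) configuration has an unevenly filled e_g set; the Jahn–Teller theorem predicts a tetragonal distortion (typically axial elongation) to lift the degeneracy.
[Os(OH)6]^2-: Ligand charges: each hydroxide is −1. With an overall charge of −2 the osmium centre must be in the +4 oxidation state. Osmium is a group-8 element; Os(IV) is therefore d⁴. A 5d ion has a large Δₒ and is invariably low-spin. The d⁴ configuration leaves the e_g set evenly filled (or empty) — no strong Jahn–Teller driving force.

[Cr(OH)6]^4-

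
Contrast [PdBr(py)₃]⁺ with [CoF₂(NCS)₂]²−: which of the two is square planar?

For [PdBr(py)₃]⁺: Ligand charges: each bromide is −1; pyridine is neutral. With an overall charge of +1 the palladium centre must be in the +2 oxidation state. Group 10 minus oxidation state 2 gives a d⁸ configuration. A 4d d⁸ ion has a large crystal-field splitting; square planar leaves the high-energy d_{x²−y²} orbital empty and maximises CFSE. → square planar.
For [CoF₂(NCS)₂]²−: Summing ligand charges against the −2 overall charge gives an oxidation state of +2 for cobalt. Co sits in group 9, so the d-electron count is 9 − 2 = 7. For a high-spin 3d d⁷ ion with weak-field ligands the small Δₜ gives little square-planar CFSE advantage, so four ligands adopt the sterically favoured tetrahedral geometry. → tetrahedral.

[PdBr(py)₃]⁺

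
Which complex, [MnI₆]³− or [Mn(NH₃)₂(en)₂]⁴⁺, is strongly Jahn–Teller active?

[MnI₆]³−

[MnI₆]³−: Ligand charges: each iodide is −1. With an overall charge of −3 the manganese centre must be in the +3 oxidation state. Group 7 minus oxidation state 3 gives a d⁴ configuration. Iodide is a weak-field ligand for a first-row metal, so the complex is high-spin. The t₂g³e_g¹ (high-spin) configuration has an unevenly filled e_g set; the Jahn–Teller theorem predicts a tetragonal distortion (typically axial elongation) to lift the degeneracy.
[Mn(NH₃)₂(en)₂]⁴⁺: Ammonia is neutral; ethylenediamine is neutral; balancing the +4 overall charge requires Mn(IV). Group 7 minus oxidation state 4 gives a d³ configuration. The d³ configuration leaves the e_g set evenly filled (or empty) — no strong Jahn–Teller driving force.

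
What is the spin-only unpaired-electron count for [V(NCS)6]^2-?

Summing ligand charges against the −2 overall charge gives an oxidation state of +4 for vanadium.
Group 5 minus oxidation state 4 gives a d¹ configuration.
In an octahedral field the d¹ configuration is t₂g¹e_g⁰ (only one arrangement possible), giving 1 unpaired electron.

1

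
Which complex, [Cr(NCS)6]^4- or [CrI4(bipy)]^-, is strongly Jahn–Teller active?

[Cr(NCS)6]^4-

[Cr(NCS)6]^4-: Each isothiocyanate is −1; balancing the −4 overall charge requires Cr(II). Cr sits in group 6, so the d-electron count is 6 − 2 = 4. Isothiocyanate is a weak-field ligand for a first-row metal, so the complex is high-spin. The t₂g³e_g¹ (high-spin) configuration has an unevenly filled e_g set; the Jahn–Teller theorem predicts a tetragonal distortion (typically axial elongation) to lift the degeneracy.
[CrI4(bipy)]^-: Ligand charges: each iodide is −1; 2,2′-bipyridine is neutral. With an overall charge of −1 the chromium centre must be in the +3 oxidation state. Cr sits in group 6, so the d-electron count is 6 − 3 = 3. The d³ configuration leaves the e_g set evenly filled (or empty) — no strong Jahn–Teller driving force.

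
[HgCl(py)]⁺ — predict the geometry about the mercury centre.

linear

Summing ligand charges against the +1 overall charge gives an oxidation state of +2 for mercury.
Hg sits in group 12, so the d-electron count is 12 − 2 = 10.
With 2 monodentate ligands the coordination number is 2.
A d¹⁰ ion with only two ligands adopts a linear arrangement (sp hybridisation; no CFSE preference).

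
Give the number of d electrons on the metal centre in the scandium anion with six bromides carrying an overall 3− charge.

Ligand charges: each bromide is −1. With an overall charge of −3 the scandium centre must be in the +3 oxidation state.
Sc sits in group 3, so the d-electron count is 3 − 3 = 0.

d0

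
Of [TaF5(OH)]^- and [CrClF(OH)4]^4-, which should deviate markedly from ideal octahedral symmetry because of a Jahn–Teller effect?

[CrClF(OH)4]^4-

[TaF5(OH)]^-: Each fluoride is −1; each hydroxide is −1; balancing the −1 overall charge requires Ta(V). Tantalum is a group-5 element; Ta(V) is therefore d⁰. The d⁰ configuration leaves the e_g set evenly filled (or empty) — no strong Jahn–Teller driving force.
[CrClF(OH)4]^4-: Each chloride is −1; each fluoride is −1; each hydroxide is −1; balancing the −4 overall charge requires Cr(II). Group 6 minus oxidation state 2 gives a d⁴ configuration. Chloride, fluoride, and hydroxide are weak-field ligands for a first-row metal, so the complex is high-spin. The t₂g³e_g¹ (high-spin) configuration has an unevenly filled e_g set; the Jahn–Teller theorem predicts a tetragonal distortion (typically axial elongation) to lift the degeneracy.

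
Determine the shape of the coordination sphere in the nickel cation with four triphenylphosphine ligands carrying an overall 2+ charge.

square planar

Triphenylphosphine is neutral; balancing the +2 overall charge requires Ni(II).
Group 10 minus oxidation state 2 gives a d⁸ configuration.
With 4 monodentate ligands the coordination number is 4.
Triphenylphosphine is a strong-field ligand (high in the spectrochemical series).
A 3d d⁸ ion with strong-field ligands gains enough CFSE to favour square planar over tetrahedral.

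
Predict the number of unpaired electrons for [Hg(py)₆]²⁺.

0 unpaired electrons

Summing ligand charges against the +2 overall charge gives an oxidation state of +2 for mercury.
Mercury is a group-12 element; Hg(II) is therefore d¹⁰.
In an octahedral field the d¹⁰ configuration is t₂g⁶e_g⁴, giving 0 unpaired electrons.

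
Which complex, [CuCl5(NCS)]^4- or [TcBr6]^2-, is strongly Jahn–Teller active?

[CuCl5(NCS)]^4-

[CuCl5(NCS)]^4-: Summing ligand charges against the −4 overall charge gives an oxidation state of +2 for copper. Copper is a group-11 element; Cu(II) is therefore d⁹. The t₂g⁶e_g³ configuration has an unevenly filled e_g set; the Jahn–Teller theorem predicts a tetragonal distortion (typically axial elongation) to lift the degeneracy.
[TcBr6]^2-: Each bromide is −1; balancing the −2 overall charge requires Tc(IV). Technetium is a group-7 element; Tc(IV) is therefore d³. The d³ configuration leaves the e_g set evenly filled (or empty) — no strong Jahn–Teller driving force.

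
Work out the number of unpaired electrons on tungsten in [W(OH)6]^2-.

2

Summing ligand charges against the −2 overall charge gives an oxidation state of +4 for tungsten.
W sits in group 6, so the d-electron count is 6 − 4 = 2.
In an octahedral field the d² configuration is t₂g²e_g⁰ (only one arrangement possible), giving 2 unpaired electrons.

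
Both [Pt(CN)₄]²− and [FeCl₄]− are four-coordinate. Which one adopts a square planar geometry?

For [Pt(CN)₄]²−: Each cyanide is −1; balancing the −2 overall charge requires Pt(II). Pt sits in group 10, so the d-electron count is 10 − 2 = 8. A 5d d⁸ ion has a large crystal-field splitting; square planar leaves the high-energy d_{x²−y²} orbital empty and maximises CFSE. → square planar.
For [FeCl₄]−: Ligand charges: each chloride is −1. With an overall charge of −1 the iron centre must be in the +3 oxidation state. Group 8 minus oxidation state 3 gives a d⁵ configuration. A high-spin d⁵ ion has zero CFSE in either geometry, so four ligands adopt the sterically favoured tetrahedral geometry. → tetrahedral.

[Pt(CN)₄]²−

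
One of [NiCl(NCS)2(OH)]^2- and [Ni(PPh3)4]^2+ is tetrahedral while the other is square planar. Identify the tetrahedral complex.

For [NiCl(NCS)2(OH)]^2-: Ligand charges: each chloride is −1; each isothiocyanate is −1; each hydroxide is −1. With an overall charge of −2 the nickel centre must be in the +2 oxidation state. Nickel is a group-10 element; Ni(II) is therefore d⁸. Chloride, hydroxide, and isothiocyanate are weak-field ligands. With weak-field ligands the CFSE gain from square planar is small, so a 3d d⁸ ion takes the sterically preferred tetrahedral geometry. → tetrahedral.
For [Ni(PPh3)4]^2+: Ligand charges: triphenylphosphine is neutral. With an overall charge of +2 the nickel centre must be in the +2 oxidation state. Nickel is a group-10 element; Ni(II) is therefore d⁸. Triphenylphosphine is a strong-field ligand (high in the spectrochemical series). A 3d d⁸ ion with strong-field ligands gains enough CFSE to favour square planar over tetrahedral. → square planar.

[NiCl(NCS)2(OH)]^2-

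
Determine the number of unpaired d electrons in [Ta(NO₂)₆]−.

0 unpaired electrons

Each nitro (N-bound nitrite) is −1; balancing the −1 overall charge requires Ta(V).
Group 5 minus oxidation state 5 gives a d⁰ configuration.
In an octahedral field the d⁰ configuration is t₂g⁰e_g⁰, giving 0 unpaired electrons.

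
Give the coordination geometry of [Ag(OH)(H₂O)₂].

Summing ligand charges against the 0 overall charge gives an oxidation state of +1 for silver.
Silver is a group-11 element; Ag(I) is therefore d¹⁰.
Coordination number: 3.
Three ligands around a d¹⁰ centre minimise repulsion in a trigonal-planar arrangement.

trigonal planar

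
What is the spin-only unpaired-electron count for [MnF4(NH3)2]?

Summing ligand charges against the 0 overall charge gives an oxidation state of +4 for manganese.
Group 7 minus oxidation state 4 gives a d³ configuration.
In an octahedral field the d³ configuration is t₂g³e_g⁰ (only one arrangement possible), giving 3 unpaired electrons.

3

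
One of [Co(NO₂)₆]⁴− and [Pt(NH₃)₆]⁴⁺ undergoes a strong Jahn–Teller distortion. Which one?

[Co(NO₂)₆]⁴−

[Co(NO₂)₆]⁴−: Each nitro (N-bound nitrite) is −1; balancing the −4 overall charge requires Co(II). Co sits in group 9, so the d-electron count is 9 − 2 = 7. Nitro (N-bound nitrite) is a strong-field ligand (high in the spectrochemical series) for a first-row metal, so the complex is low-spin. The t₂g⁶e_g¹ (low-spin) configuration has an unevenly filled e_g set; the Jahn–Teller theorem predicts a tetragonal distortion (typically axial elongation) to lift the degeneracy.
[Pt(NH₃)₆]⁴⁺: Ligand charges: ammonia is neutral. With an overall charge of +4 the platinum centre must be in the +4 oxidation state. Group 10 minus oxidation state 4 gives a d⁶ configuration. A 5d ion has a large Δₒ and is invariably low-spin. The d⁶ configuration leaves the e_g set evenly filled (or empty) — no strong Jahn–Teller driving force.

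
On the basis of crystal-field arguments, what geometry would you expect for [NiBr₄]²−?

Ligand charges: each bromide is −1. With an overall charge of −2 the nickel centre must be in the +2 oxidation state.
Nickel is a group-10 element; Ni(II) is therefore d⁸.
With 4 monodentate ligands the coordination number is 4.
Bromide is a weak-field ligand.
With weak-field ligands the CFSE gain from square planar is small, so a 3d d⁸ ion takes the sterically preferred tetrahedral geometry.

tetrahedral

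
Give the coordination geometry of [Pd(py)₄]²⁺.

square planar

Summing ligand charges against the +2 overall charge gives an oxidation state of +2 for palladium.
Pd sits in group 10, so the d-electron count is 10 − 2 = 8.
Coordination number: 4.
A 4d d⁸ ion has a large crystal-field splitting; square planar leaves the high-energy d_{x²−y²} orbital empty and maximises CFSE.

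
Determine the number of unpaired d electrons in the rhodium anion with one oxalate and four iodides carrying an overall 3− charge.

Summing ligand charges against the −3 overall charge gives an oxidation state of +3 for rhodium.
Rhodium is a group-9 element; Rh(III) is therefore d⁶.
Counting donor atoms: 1×oxalate (bidentate) → 2 donors; 4×iodide (monodentate) → 4 donors. Coordination number = 6.
The spin state decides the count: a 4d ion has a large Δₒ and is invariably low-spin.
An octahedral low-spin d⁶ ion is t₂g⁶e_g⁰, giving 0 unpaired electrons.

0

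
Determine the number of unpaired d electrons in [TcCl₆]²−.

3

Each chloride is −1; balancing the −2 overall charge requires Tc(IV).
Tc sits in group 7, so the d-electron count is 7 − 4 = 3.
In an octahedral field the d³ configuration is t₂g³e_g⁰ (only one arrangement possible), giving 3 unpaired electrons.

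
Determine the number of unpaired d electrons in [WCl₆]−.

1

Ligand charges: each chloride is −1. With an overall charge of −1 the tungsten centre must be in the +5 oxidation state.
W sits in group 6, so the d-electron count is 6 − 5 = 1.
In an octahedral field the d¹ configuration is t₂g¹e_g⁰ (only one arrangement possible), giving 1 unpaired electron.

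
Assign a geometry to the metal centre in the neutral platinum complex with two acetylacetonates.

square planar

Summing ligand charges against the 0 overall charge gives an oxidation state of +2 for platinum.
Pt sits in group 10, so the d-electron count is 10 − 2 = 8.
Counting donor atoms: 2×acetylacetonate (bidentate) → 4 donors. Coordination number = 4.
A 5d d⁸ ion has a large crystal-field splitting; square planar leaves the high-energy d_{x²−y²} orbital empty and maximises CFSE.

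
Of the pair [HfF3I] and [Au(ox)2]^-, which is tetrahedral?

For [HfF3I]: Each fluoride is −1; each iodide is −1; balancing the 0 overall charge requires Hf(IV). Hf sits in group 4, so the d-electron count is 4 − 4 = 0. A d⁰ ion has no crystal-field stabilisation preference between square planar and tetrahedral, so four ligands adopt the sterically favoured tetrahedral geometry. → tetrahedral.
For [Au(ox)2]^-: Ligand charges: each oxalate is −2. With an overall charge of −1 the gold centre must be in the +3 oxidation state. Group 11 minus oxidation state 3 gives a d⁸ configuration. A 5d d⁸ ion has a large crystal-field splitting; square planar leaves the high-energy d_{x²−y²} orbital empty and maximises CFSE. → square planar.

[HfF3I]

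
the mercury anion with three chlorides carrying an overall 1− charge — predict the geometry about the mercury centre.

trigonal planar

Each chloride is −1; balancing the −1 overall charge requires Hg(II).
Hg sits in group 12, so the d-electron count is 12 − 2 = 10.
With 3 monodentate ligands the coordination number is 3.
Three ligands around a d¹⁰ centre minimise repulsion in a trigonal-planar arrangement.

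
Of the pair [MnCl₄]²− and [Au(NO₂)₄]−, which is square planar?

[Au(NO₂)₄]−

For [MnCl₄]²−: Each chloride is −1; balancing the −2 overall charge requires Mn(II). Group 7 minus oxidation state 2 gives a d⁵ configuration. A high-spin d⁵ ion has zero CFSE in either geometry, so four ligands adopt the sterically favoured tetrahedral geometry. → tetrahedral.
For [Au(NO₂)₄]−: Ligand charges: each nitro (N-bound nitrite) is −1. With an overall charge of −1 the gold centre must be in the +3 oxidation state. Gold is a group-11 element; Au(III) is therefore d⁸. A 5d d⁸ ion has a large crystal-field splitting; square planar leaves the high-energy d_{x²−y²} orbital empty and maximises CFSE. → square planar.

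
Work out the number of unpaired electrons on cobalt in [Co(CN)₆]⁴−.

Summing ligand charges against the −4 overall charge gives an oxidation state of +2 for cobalt.
Cobalt is a group-9 element; Co(II) is therefore d⁷.
The spin state decides the count: Cyanide is a strong-field ligand (high in the spectrochemical series) for a first-row metal, so the complex is low-spin.
An octahedral low-spin d⁷ ion is t₂g⁶e_g¹, giving 1 unpaired electron.

1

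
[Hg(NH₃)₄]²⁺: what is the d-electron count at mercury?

d¹⁰

Ligand charges: ammonia is neutral. With an overall charge of +2 the mercury centre must be in the +2 oxidation state.
Mercury is a group-12 element; Hg(II) is therefore d¹⁰.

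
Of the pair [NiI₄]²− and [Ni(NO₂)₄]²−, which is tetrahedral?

For [NiI₄]²−: Each iodide is −1; balancing the −2 overall charge requires Ni(II). Group 10 minus oxidation state 2 gives a d⁸ configuration. Iodide is a weak-field ligand. With weak-field ligands the CFSE gain from square planar is small, so a 3d d⁸ ion takes the sterically preferred tetrahedral geometry. → tetrahedral.
For [Ni(NO₂)₄]²−: Ligand charges: each nitro (N-bound nitrite) is −1. With an overall charge of −2 the nickel centre must be in the +2 oxidation state. Nickel is a group-10 element; Ni(II) is therefore d⁸. Nitro (N-bound nitrite) is a strong-field ligand (high in the spectrochemical series). A 3d d⁸ ion with strong-field ligands gains enough CFSE to favour square planar over tetrahedral. → square planar.

[NiI₄]²−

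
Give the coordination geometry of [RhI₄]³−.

square planar

Each iodide is −1; balancing the −3 overall charge requires Rh(I).
Rhodium is a group-9 element; Rh(I) is therefore d⁸.
With 4 monodentate ligands the coordination number is 4.
A 4d d⁸ ion has a large crystal-field splitting; square planar leaves the high-energy d_{x²−y²} orbital empty and maximises CFSE.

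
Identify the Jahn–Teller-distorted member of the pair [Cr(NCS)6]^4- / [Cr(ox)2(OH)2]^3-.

[Cr(NCS)6]^4-: Each isothiocyanate is −1; balancing the −4 overall charge requires Cr(II). Chromium is a group-6 element; Cr(II) is therefore d⁴. Isothiocyanate is a weak-field ligand for a first-row metal, so the complex is high-spin. The t₂g³e_g¹ (high-spin) configuration has an unevenly filled e_g set; the Jahn–Teller theorem predicts a tetragonal distortion (typically axial elongation) to lift the degeneracy.
[Cr(ox)2(OH)2]^3-: Each oxalate is −2; each hydroxide is −1; balancing the −3 overall charge requires Cr(III). Chromium is a group-6 element; Cr(III) is therefore d³. The d³ configuration leaves the e_g set evenly filled (or empty) — no strong Jahn–Teller driving force.

[Cr(NCS)6]^4-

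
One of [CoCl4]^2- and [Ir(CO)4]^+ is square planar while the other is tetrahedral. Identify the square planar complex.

For [CoCl4]^2-: Each chloride is −1; balancing the −2 overall charge requires Co(II). Cobalt is a group-9 element; Co(II) is therefore d⁷. For a high-spin 3d d⁷ ion with weak-field ligands the small Δₜ gives little square-planar CFSE advantage, so four ligands adopt the sterically favoured tetrahedral geometry. → tetrahedral.
For [Ir(CO)4]^+: Carbonyl is neutral; balancing the +1 overall charge requires Ir(I). Ir sits in group 9, so the d-electron count is 9 − 1 = 8. A 5d d⁸ ion has a large crystal-field splitting; square planar leaves the high-energy d_{x²−y²} orbital empty and maximises CFSE. → square planar.

[Ir(CO)4]^+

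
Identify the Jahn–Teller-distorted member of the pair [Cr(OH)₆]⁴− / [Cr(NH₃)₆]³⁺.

[Cr(OH)₆]⁴−

[Cr(OH)₆]⁴−: Each hydroxide is −1; balancing the −4 overall charge requires Cr(II). Chromium is a group-6 element; Cr(II) is therefore d⁴. Hydroxide is a weak-field ligand for a first-row metal, so the complex is high-spin. The t₂g³e_g¹ (high-spin) configuration has an unevenly filled e_g set; the Jahn–Teller theorem predicts a tetragonal distortion (typically axial elongation) to lift the degeneracy.
[Cr(NH₃)₆]³⁺: Ligand charges: ammonia is neutral. With an overall charge of +3 the chromium centre must be in the +3 oxidation state. Group 6 minus oxidation state 3 gives a d³ configuration. The d³ configuration leaves the e_g set evenly filled (or empty) — no strong Jahn–Teller driving force.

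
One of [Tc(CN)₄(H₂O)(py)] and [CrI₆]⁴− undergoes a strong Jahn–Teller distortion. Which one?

[Tc(CN)₄(H₂O)(py)]: Summing ligand charges against the 0 overall charge gives an oxidation state of +4 for technetium. Technetium is a group-7 element; Tc(IV) is therefore d³. The d³ configuration leaves the e_g set evenly filled (or empty) — no strong Jahn–Teller driving force.
[CrI₆]⁴−: Summing ligand charges against the −4 overall charge gives an oxidation state of +2 for chromium. Chromium is a group-6 element; Cr(II) is therefore d⁴. Iodide is a weak-field ligand for a first-row metal, so the complex is high-spin. The t₂g³e_g¹ (high-spin) configuration has an unevenly filled e_g set; the Jahn–Teller theorem predicts a tetragonal distortion (typically axial elongation) to lift the degeneracy.

[CrI₆]⁴−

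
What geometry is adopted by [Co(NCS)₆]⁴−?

octahedral

Summing ligand charges against the −4 overall charge gives an oxidation state of +2 for cobalt.
Group 9 minus oxidation state 2 gives a d⁷ configuration.
With 6 monodentate ligands the coordination number is 6.
Six donors around a single metal centre give an octahedral coordination sphere.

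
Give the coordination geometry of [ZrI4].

Each iodide is −1; balancing the 0 overall charge requires Zr(IV).
Zr sits in group 4, so the d-electron count is 4 − 4 = 0.
With 4 monodentate ligands the coordination number is 4.
A d⁰ ion has no crystal-field stabilisation preference between square planar and tetrahedral, so four ligands adopt the sterically favoured tetrahedral geometry.

tetrahedral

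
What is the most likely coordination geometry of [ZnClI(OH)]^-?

trigonal planar

Ligand charges: each chloride is −1; each iodide is −1; each hydroxide is −1. With an overall charge of −1 the zinc centre must be in the +2 oxidation state.
Group 12 minus oxidation state 2 gives a d¹⁰ configuration.
Coordination number: 3.
Three ligands around a d¹⁰ centre minimise repulsion in a trigonal-planar arrangement.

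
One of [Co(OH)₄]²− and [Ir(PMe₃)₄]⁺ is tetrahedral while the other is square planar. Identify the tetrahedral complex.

[Co(OH)₄]²−

For [Co(OH)₄]²−: Each hydroxide is −1; balancing the −2 overall charge requires Co(II). Group 9 minus oxidation state 2 gives a d⁷ configuration. For a high-spin 3d d⁷ ion with weak-field ligands the small Δₜ gives little square-planar CFSE advantage, so four ligands adopt the sterically favoured tetrahedral geometry. → tetrahedral.
For [Ir(PMe₃)₄]⁺: Trimethylphosphine is neutral; balancing the +1 overall charge requires Ir(I). Group 9 minus oxidation state 1 gives a d⁸ configuration. A 5d d⁸ ion has a large crystal-field splitting; square planar leaves the high-energy d_{x²−y²} orbital empty and maximises CFSE. → square planar.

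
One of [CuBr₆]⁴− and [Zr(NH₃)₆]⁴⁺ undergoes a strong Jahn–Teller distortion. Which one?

[CuBr₆]⁴−: Ligand charges: each bromide is −1. With an overall charge of −4 the copper centre must be in the +2 oxidation state. Group 11 minus oxidation state 2 gives a d⁹ configuration. The t₂g⁶e_g³ configuration has an unevenly filled e_g set; the Jahn–Teller theorem predicts a tetragonal distortion (typically axial elongation) to lift the degeneracy.
[Zr(NH₃)₆]⁴⁺: Summing ligand charges against the +4 overall charge gives an oxidation state of +4 for zirconium. Zr sits in group 4, so the d-electron count is 4 − 4 = 0. The d⁰ configuration leaves the e_g set evenly filled (or empty) — no strong Jahn–Teller driving force.

[CuBr₆]⁴−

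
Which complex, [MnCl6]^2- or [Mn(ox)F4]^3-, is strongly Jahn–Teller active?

[Mn(ox)F4]^3-

[MnCl6]^2-: Summing ligand charges against the −2 overall charge gives an oxidation state of +4 for manganese. Manganese is a group-7 element; Mn(IV) is therefore d³. The d³ configuration leaves the e_g set evenly filled (or empty) — no strong Jahn–Teller driving force.
[Mn(ox)F4]^3-: Ligand charges: each oxalate is −2; each fluoride is −1. With an overall charge of −3 the manganese centre must be in the +3 oxidation state. Group 7 minus oxidation state 3 gives a d⁴ configuration. Fluoride and oxalate are weak-field ligands for a first-row metal, so the complex is high-spin. The t₂g³e_g¹ (high-spin) configuration has an unevenly filled e_g set; the Jahn–Teller theorem predicts a tetragonal distortion (typically axial elongation) to lift the degeneracy.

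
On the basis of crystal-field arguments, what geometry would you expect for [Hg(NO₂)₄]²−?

Ligand charges: each nitro (N-bound nitrite) is −1. With an overall charge of −2 the mercury centre must be in the +2 oxidation state.
Group 12 minus oxidation state 2 gives a d¹⁰ configuration.
With 4 monodentate ligands the coordination number is 4.
A d¹⁰ ion has no crystal-field stabilisation preference between square planar and tetrahedral, so four ligands adopt the sterically favoured tetrahedral geometry.

tetrahedral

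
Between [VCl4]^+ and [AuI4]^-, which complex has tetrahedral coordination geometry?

For [VCl4]^+: Each chloride is −1; balancing the +1 overall charge requires V(V). Vanadium is a group-5 element; V(V) is therefore d⁰. A d⁰ ion has no crystal-field stabilisation preference between square planar and tetrahedral, so four ligands adopt the sterically favoured tetrahedral geometry. → tetrahedral.
For [AuI4]^-: Ligand charges: each iodide is −1. With an overall charge of −1 the gold centre must be in the +3 oxidation state. Au sits in group 11, so the d-electron count is 11 − 3 = 8. A 5d d⁸ ion has a large crystal-field splitting; square planar leaves the high-energy d_{x²−y²} orbital empty and maximises CFSE. → square planar.

[VCl4]^+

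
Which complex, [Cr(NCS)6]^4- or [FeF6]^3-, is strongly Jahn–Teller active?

[Cr(NCS)6]^4-

[Cr(NCS)6]^4-: Each isothiocyanate is −1; balancing the −4 overall charge requires Cr(II). Group 6 minus oxidation state 2 gives a d⁴ configuration. Isothiocyanate is a weak-field ligand for a first-row metal, so the complex is high-spin. The t₂g³e_g¹ (high-spin) configuration has an unevenly filled e_g set; the Jahn–Teller theorem predicts a tetragonal distortion (typically axial elongation) to lift the degeneracy.
[FeF6]^3-: Each fluoride is −1; balancing the −3 overall charge requires Fe(III). Iron is a group-8 element; Fe(III) is therefore d⁵. Fluoride is a weak-field ligand for a first-row metal, so the complex is high-spin. The d⁵ configuration leaves the e_g set evenly filled (or empty) — no strong Jahn–Teller driving force.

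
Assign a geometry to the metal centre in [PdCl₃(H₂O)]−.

Ligand charges: each chloride is −1; water is neutral. With an overall charge of −1 the palladium centre must be in the +2 oxidation state.
Palladium is a group-10 element; Pd(II) is therefore d⁸.
With 4 monodentate ligands the coordination number is 4.
A 4d d⁸ ion has a large crystal-field splitting; square planar leaves the high-energy d_{x²−y²} orbital empty and maximises CFSE.

square planar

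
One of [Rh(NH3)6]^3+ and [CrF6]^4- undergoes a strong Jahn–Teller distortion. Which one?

[Rh(NH3)6]^3+: Ammonia is neutral; balancing the +3 overall charge requires Rh(III). Rh sits in group 9, so the d-electron count is 9 − 3 = 6. A 4d ion has a large Δₒ and is invariably low-spin. The d⁶ configuration leaves the e_g set evenly filled (or empty) — no strong Jahn–Teller driving force.
[CrF6]^4-: Ligand charges: each fluoride is −1. With an overall charge of −4 the chromium centre must be in the +2 oxidation state. Chromium is a group-6 element; Cr(II) is therefore d⁴. Fluoride is a weak-field ligand for a first-row metal, so the complex is high-spin. The t₂g³e_g¹ (high-spin) configuration has an unevenly filled e_g set; the Jahn–Teller theorem predicts a tetragonal distortion (typically axial elongation) to lift the degeneracy.

[CrF6]^4-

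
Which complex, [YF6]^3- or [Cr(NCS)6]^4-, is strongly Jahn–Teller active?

[Cr(NCS)6]^4-

[YF6]^3-: Ligand charges: each fluoride is −1. With an overall charge of −3 the yttrium centre must be in the +3 oxidation state. Yttrium is a group-3 element; Y(III) is therefore d⁰. The d⁰ configuration leaves the e_g set evenly filled (or empty) — no strong Jahn–Teller driving force.
[Cr(NCS)6]^4-: Each isothiocyanate is −1; balancing the −4 overall charge requires Cr(II). Group 6 minus oxidation state 2 gives a d⁴ configuration. Isothiocyanate is a weak-field ligand for a first-row metal, so the complex is high-spin. The t₂g³e_g¹ (high-spin) configuration has an unevenly filled e_g set; the Jahn–Teller theorem predicts a tetragonal distortion (typically axial elongation) to lift the degeneracy.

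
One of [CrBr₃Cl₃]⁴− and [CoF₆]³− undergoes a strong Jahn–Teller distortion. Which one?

[CrBr₃Cl₃]⁴−: Summing ligand charges against the −4 overall charge gives an oxidation state of +2 for chromium. Chromium is a group-6 element; Cr(II) is therefore d⁴. Bromide and chloride are weak-field ligands for a first-row metal, so the complex is high-spin. The t₂g³e_g¹ (high-spin) configuration has an unevenly filled e_g set; the Jahn–Teller theorem predicts a tetragonal distortion (typically axial elongation) to lift the degeneracy.
[CoF₆]³−: Each fluoride is −1; balancing the −3 overall charge requires Co(III). Co sits in group 9, so the d-electron count is 9 − 3 = 6. Fluoride is the one ligand weak enough to leave Co(III) high-spin — [CoF₆]³⁻ is the classic exception. The d⁶ configuration leaves the e_g set evenly filled (or empty) — no strong Jahn–Teller driving force.

[CrBr₃Cl₃]⁴−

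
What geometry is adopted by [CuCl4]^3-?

Ligand charges: each chloride is −1. With an overall charge of −3 the copper centre must be in the +1 oxidation state.
Cu sits in group 11, so the d-electron count is 11 − 1 = 10.
Coordination number: 4.
A d¹⁰ ion has no crystal-field stabilisation preference between square planar and tetrahedral, so four ligands adopt the sterically favoured tetrahedral geometry.

tetrahedral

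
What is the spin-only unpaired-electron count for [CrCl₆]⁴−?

Each chloride is −1; balancing the −4 overall charge requires Cr(II).
Chromium is a group-6 element; Cr(II) is therefore d⁴.
The spin state decides the count: Chloride is a weak-field ligand for a first-row metal, so the complex is high-spin.
An octahedral high-spin d⁴ ion is t₂g³e_g¹, giving 4 unpaired electrons.

4 unpaired electrons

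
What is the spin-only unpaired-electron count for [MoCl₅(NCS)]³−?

Ligand charges: each chloride is −1; each isothiocyanate is −1. With an overall charge of −3 the molybdenum centre must be in the +3 oxidation state.
Molybdenum is a group-6 element; Mo(III) is therefore d³.
In an octahedral field the d³ configuration is t₂g³e_g⁰ (only one arrangement possible), giving 3 unpaired electrons.

3 unpaired electrons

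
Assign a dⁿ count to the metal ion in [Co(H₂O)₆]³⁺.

d6

Summing ligand charges against the +3 overall charge gives an oxidation state of +3 for cobalt.
Group 9 minus oxidation state 3 gives a d⁶ configuration.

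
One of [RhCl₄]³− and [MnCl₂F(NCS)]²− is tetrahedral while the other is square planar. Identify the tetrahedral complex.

[MnCl₂F(NCS)]²−

For [RhCl₄]³−: Summing ligand charges against the −3 overall charge gives an oxidation state of +1 for rhodium. Rh sits in group 9, so the d-electron count is 9 − 1 = 8. A 4d d⁸ ion has a large crystal-field splitting; square planar leaves the high-energy d_{x²−y²} orbital empty and maximises CFSE. → square planar.
For [MnCl₂F(NCS)]²−: Each chloride is −1; each fluoride is −1; each isothiocyanate is −1; balancing the −2 overall charge requires Mn(II). Manganese is a group-7 element; Mn(II) is therefore d⁵. A high-spin d⁵ ion has zero CFSE in either geometry, so four ligands adopt the sterically favoured tetrahedral geometry. → tetrahedral.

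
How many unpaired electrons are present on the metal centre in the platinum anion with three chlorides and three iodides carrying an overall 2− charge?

Each chloride is −1; each iodide is −1; balancing the −2 overall charge requires Pt(IV).
Pt sits in group 10, so the d-electron count is 10 − 4 = 6.
The spin state decides the count: a 5d ion has a large Δₒ and is invariably low-spin.
An octahedral low-spin d⁶ ion is t₂g⁶e_g⁰, giving 0 unpaired electrons.

0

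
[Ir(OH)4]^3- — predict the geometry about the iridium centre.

Ligand charges: each hydroxide is −1. With an overall charge of −3 the iridium centre must be in the +1 oxidation state.
Ir sits in group 9, so the d-electron count is 9 − 1 = 8.
Coordination number: 4.
A 5d d⁸ ion has a large crystal-field splitting; square planar leaves the high-energy d_{x²−y²} orbital empty and maximises CFSE.

square planar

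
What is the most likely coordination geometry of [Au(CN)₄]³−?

tetrahedral

Ligand charges: each cyanide is −1. With an overall charge of −3 the gold centre must be in the +1 oxidation state.
Au sits in group 11, so the d-electron count is 11 − 1 = 10.
With 4 monodentate ligands the coordination number is 4.
A d¹⁰ ion has no crystal-field stabilisation preference between square planar and tetrahedral, so four ligands adopt the sterically favoured tetrahedral geometry.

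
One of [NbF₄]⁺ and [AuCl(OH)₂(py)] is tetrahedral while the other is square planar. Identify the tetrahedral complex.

[NbF₄]⁺

For [NbF₄]⁺: Summing ligand charges against the +1 overall charge gives an oxidation state of +5 for niobium. Group 5 minus oxidation state 5 gives a d⁰ configuration. A d⁰ ion has no crystal-field stabilisation preference between square planar and tetrahedral, so four ligands adopt the sterically favoured tetrahedral geometry. → tetrahedral.
For [AuCl(OH)₂(py)]: Each chloride is −1; each hydroxide is −1; pyridine is neutral; balancing the 0 overall charge requires Au(III). Gold is a group-11 element; Au(III) is therefore d⁸. A 5d d⁸ ion has a large crystal-field splitting; square planar leaves the high-energy d_{x²−y²} orbital empty and maximises CFSE. → square planar.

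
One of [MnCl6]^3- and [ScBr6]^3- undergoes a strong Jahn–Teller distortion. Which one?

[MnCl6]^3-

[MnCl6]^3-: Summing ligand charges against the −3 overall charge gives an oxidation state of +3 for manganese. Manganese is a group-7 element; Mn(III) is therefore d⁴. Chloride is a weak-field ligand for a first-row metal, so the complex is high-spin. The t₂g³e_g¹ (high-spin) configuration has an unevenly filled e_g set; the Jahn–Teller theorem predicts a tetragonal distortion (typically axial elongation) to lift the degeneracy.
[ScBr6]^3-: Each bromide is −1; balancing the −3 overall charge requires Sc(III). Group 3 minus oxidation state 3 gives a d⁰ configuration. The d⁰ configuration leaves the e_g set evenly filled (or empty) — no strong Jahn–Teller driving force.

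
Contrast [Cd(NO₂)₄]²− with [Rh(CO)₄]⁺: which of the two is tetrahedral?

For [Cd(NO₂)₄]²−: Summing ligand charges against the −2 overall charge gives an oxidation state of +2 for cadmium. Cd sits in group 12, so the d-electron count is 12 − 2 = 10. A d¹⁰ ion has no crystal-field stabilisation preference between square planar and tetrahedral, so four ligands adopt the sterically favoured tetrahedral geometry. → tetrahedral.
For [Rh(CO)₄]⁺: Ligand charges: carbonyl is neutral. With an overall charge of +1 the rhodium centre must be in the +1 oxidation state. Rh sits in group 9, so the d-electron count is 9 − 1 = 8. A 4d d⁸ ion has a large crystal-field splitting; square planar leaves the high-energy d_{x²−y²} orbital empty and maximises CFSE. → square planar.

[Cd(NO₂)₄]²−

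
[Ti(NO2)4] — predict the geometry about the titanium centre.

Each nitro (N-bound nitrite) is −1; balancing the 0 overall charge requires Ti(IV).
Group 4 minus oxidation state 4 gives a d⁰ configuration.
With 4 monodentate ligands the coordination number is 4.
A d⁰ ion has no crystal-field stabilisation preference between square planar and tetrahedral, so four ligands adopt the sterically favoured tetrahedral geometry.

tetrahedral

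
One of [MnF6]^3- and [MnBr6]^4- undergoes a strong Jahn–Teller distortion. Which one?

[MnF6]^3-

[MnF6]^3-: Ligand charges: each fluoride is −1. With an overall charge of −3 the manganese centre must be in the +3 oxidation state. Mn sits in group 7, so the d-electron count is 7 − 3 = 4. Fluoride is a weak-field ligand for a first-row metal, so the complex is high-spin. The t₂g³e_g¹ (high-spin) configuration has an unevenly filled e_g set; the Jahn–Teller theorem predicts a tetragonal distortion (typically axial elongation) to lift the degeneracy.
[MnBr6]^4-: Each bromide is −1; balancing the −4 overall charge requires Mn(II). Mn sits in group 7, so the d-electron count is 7 − 2 = 5. Bromide is a weak-field ligand for a first-row metal, so the complex is high-spin. The d⁵ configuration leaves the e_g set evenly filled (or empty) — no strong Jahn–Teller driving force.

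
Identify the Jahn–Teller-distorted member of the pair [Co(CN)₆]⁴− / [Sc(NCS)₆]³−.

[Co(CN)₆]⁴−: Summing ligand charges against the −4 overall charge gives an oxidation state of +2 for cobalt. Group 9 minus oxidation state 2 gives a d⁷ configuration. Cyanide is a strong-field ligand (high in the spectrochemical series) for a first-row metal, so the complex is low-spin. The t₂g⁶e_g¹ (low-spin) configuration has an unevenly filled e_g set; the Jahn–Teller theorem predicts a tetragonal distortion (typically axial elongation) to lift the degeneracy.
[Sc(NCS)₆]³−: Each isothiocyanate is −1; balancing the −3 overall charge requires Sc(III). Sc sits in group 3, so the d-electron count is 3 − 3 = 0. The d⁰ configuration leaves the e_g set evenly filled (or empty) — no strong Jahn–Teller driving force.

[Co(CN)₆]⁴−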